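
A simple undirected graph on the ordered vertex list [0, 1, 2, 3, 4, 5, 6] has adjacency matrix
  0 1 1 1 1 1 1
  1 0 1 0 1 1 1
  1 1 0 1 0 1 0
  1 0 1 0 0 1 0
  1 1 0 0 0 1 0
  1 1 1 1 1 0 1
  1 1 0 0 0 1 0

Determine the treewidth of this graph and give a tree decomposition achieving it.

Each bag holds 4 vertices, so the decomposition has width 3, which upper-bounds the treewidth. For the lower bound, the 4 vertices {0, 1, 2, 5} are pairwise adjacent, and any tree decomposition puts a clique entirely inside one bag — forcing width ≥ 3. Hence tw(G) = 3 exactly.

Treewidth 3.
One such decomposition:
Bags: B1 = {0, 1, 4, 5}  B2 = {0, 1, 5, 6}  B3 = {0, 1, 2, 5}  B4 = {0, 2, 3, 5}
Tree: B1–B2, B1–B3, B3–B4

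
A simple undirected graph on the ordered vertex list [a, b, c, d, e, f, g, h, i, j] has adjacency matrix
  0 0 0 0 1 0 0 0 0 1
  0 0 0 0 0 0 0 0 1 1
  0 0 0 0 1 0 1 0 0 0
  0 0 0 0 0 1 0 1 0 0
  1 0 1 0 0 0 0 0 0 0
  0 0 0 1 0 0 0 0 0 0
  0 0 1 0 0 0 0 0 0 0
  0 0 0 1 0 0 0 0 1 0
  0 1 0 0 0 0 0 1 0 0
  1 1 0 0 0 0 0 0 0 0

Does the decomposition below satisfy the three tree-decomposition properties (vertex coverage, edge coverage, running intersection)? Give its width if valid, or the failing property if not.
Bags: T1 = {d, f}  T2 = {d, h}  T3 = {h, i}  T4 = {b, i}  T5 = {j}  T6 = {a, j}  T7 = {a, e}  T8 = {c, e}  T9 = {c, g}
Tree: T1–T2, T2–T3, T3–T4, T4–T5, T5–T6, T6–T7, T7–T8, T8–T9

No — edge (b,j) lies in no bag.

A tree decomposition must satisfy three properties: every vertex lies in some bag; for every edge, both endpoints lie together in some bag; and for every vertex, the bags containing it form a connected subtree. Here edge (b,j) lies in no bag, so the decomposition is invalid.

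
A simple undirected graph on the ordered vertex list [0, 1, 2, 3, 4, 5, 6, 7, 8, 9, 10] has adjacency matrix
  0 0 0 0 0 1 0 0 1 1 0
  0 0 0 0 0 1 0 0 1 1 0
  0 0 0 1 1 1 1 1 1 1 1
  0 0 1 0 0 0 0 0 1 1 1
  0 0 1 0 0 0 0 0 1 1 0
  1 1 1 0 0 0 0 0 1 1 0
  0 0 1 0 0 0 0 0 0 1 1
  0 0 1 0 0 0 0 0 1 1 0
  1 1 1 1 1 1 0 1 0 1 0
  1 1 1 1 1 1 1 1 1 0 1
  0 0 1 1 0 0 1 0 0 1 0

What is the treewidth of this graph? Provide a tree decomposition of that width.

Treewidth 3.
Bags: B1 = {2, 3, 9, 10}  B2 = {2, 3, 8, 9}  B3 = {2, 5, 8, 9}  B4 = {2, 7, 8, 9}  B5 = {0, 5, 8, 9}  B6 = {1, 5, 8, 9}  B7 = {2, 6, 9, 10}  B8 = {2, 4, 8, 9}
Tree: B1–B2, B2–B3, B3–B4, B3–B5, B5–B6, B1–B7, B3–B8

The largest bag has 4 vertices, giving width 3; this decomposition certifies tw(G) ≤ 3. For the lower bound, the 4 vertices {0, 5, 8, 9} are pairwise adjacent, and any tree decomposition puts a clique entirely inside one bag — forcing width ≥ 3. Therefore the treewidth is 3.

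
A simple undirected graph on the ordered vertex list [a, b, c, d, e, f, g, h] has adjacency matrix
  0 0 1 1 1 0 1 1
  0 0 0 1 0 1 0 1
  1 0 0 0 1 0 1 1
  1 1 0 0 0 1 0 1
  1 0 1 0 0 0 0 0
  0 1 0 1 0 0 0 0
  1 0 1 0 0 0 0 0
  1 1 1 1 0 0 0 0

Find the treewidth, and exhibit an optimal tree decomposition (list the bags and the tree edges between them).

The largest bag has 3 vertices, giving width 2; this decomposition certifies tw(G) ≤ 2. For the lower bound, the 3 vertices {a, d, h} are pairwise adjacent, and any tree decomposition puts a clique entirely inside one bag — forcing width ≥ 2. Therefore the treewidth is 2.

Treewidth 2.
One such decomposition:
Bags: B1 = {a, d, h}  B2 = {a, c, h}  B3 = {a, c, e}  B4 = {a, c, g}  B5 = {b, d, h}  B6 = {b, d, f}
Tree: B1–B2, B2–B3, B2–B4, B1–B5, B5–B6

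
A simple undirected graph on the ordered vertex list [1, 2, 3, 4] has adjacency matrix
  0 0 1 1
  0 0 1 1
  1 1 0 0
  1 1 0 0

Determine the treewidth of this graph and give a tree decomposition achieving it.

Every bag has size at most 3, so the width is 3 − 1 = 2 and tw(G) ≤ 2. For the lower bound, G contains the cycle 2–4–1–3–2, so G is not a forest; only forests have treewidth ≤ 1, hence tw(G) ≥ 2. The upper and lower bounds meet at 2, so that is the treewidth.

Treewidth 2.
One optimal decomposition is:
Bags: B1 = {1, 2, 4}  B2 = {1, 2, 3}
Tree: B1–B2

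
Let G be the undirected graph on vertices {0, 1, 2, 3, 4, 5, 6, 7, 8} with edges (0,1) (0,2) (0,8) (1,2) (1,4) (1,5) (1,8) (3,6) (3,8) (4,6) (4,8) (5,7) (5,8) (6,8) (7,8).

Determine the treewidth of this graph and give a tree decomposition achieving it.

Every bag has size at most 3, so the width is 3 − 1 = 2 and tw(G) ≤ 2. On the other hand G contains the 3-clique {0, 1, 8}. A clique must lie in a single bag of any decomposition, so no decomposition can have width below 2. Combining the bounds, tw(G) = 2.

Treewidth 2.
Bags: B1 = {5, 7, 8}  B2 = {1, 5, 8}  B3 = {1, 4, 8}  B4 = {0, 1, 8}  B5 = {0, 1, 2}  B6 = {4, 6, 8}  B7 = {3, 6, 8}
Tree: B1–B2, B2–B3, B2–B4, B4–B5, B3–B6, B6–B7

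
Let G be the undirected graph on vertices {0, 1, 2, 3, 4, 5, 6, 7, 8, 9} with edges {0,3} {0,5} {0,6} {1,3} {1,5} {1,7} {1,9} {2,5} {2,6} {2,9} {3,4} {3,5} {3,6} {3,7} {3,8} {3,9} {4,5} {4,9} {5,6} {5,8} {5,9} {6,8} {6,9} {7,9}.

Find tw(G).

A width-3 tree decomposition is:
Bags: B1 = {3, 5, 6, 9}  B2 = {2, 5, 6, 9}  B3 = {1, 3, 5, 9}  B4 = {3, 4, 5, 9}  B5 = {3, 5, 6, 8}  B6 = {0, 3, 5, 6}  B7 = {1, 3, 7, 9}
Tree: B1–B2, B1–B3, B1–B4, B1–B5, B5–B6, B3–B7
Each bag holds 4 vertices, so the decomposition has width 3, which upper-bounds the treewidth. On the other hand G contains the 4-clique {2, 5, 6, 9}. A clique must lie in a single bag of any decomposition, so no decomposition can have width below 3. Combining the bounds, tw(G) = 3.

3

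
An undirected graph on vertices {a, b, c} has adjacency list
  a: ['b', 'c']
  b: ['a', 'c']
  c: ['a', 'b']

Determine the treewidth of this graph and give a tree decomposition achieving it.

A single bag containing all 3 vertices is trivially a valid decomposition of width 2. For the lower bound, the 3 vertices {a, b, c} are pairwise adjacent, and any tree decomposition puts a clique entirely inside one bag — forcing width ≥ 2. Hence tw(G) = 2 exactly.

Treewidth 2.
Bags: B1 = {a, b, c}
Tree: (single bag)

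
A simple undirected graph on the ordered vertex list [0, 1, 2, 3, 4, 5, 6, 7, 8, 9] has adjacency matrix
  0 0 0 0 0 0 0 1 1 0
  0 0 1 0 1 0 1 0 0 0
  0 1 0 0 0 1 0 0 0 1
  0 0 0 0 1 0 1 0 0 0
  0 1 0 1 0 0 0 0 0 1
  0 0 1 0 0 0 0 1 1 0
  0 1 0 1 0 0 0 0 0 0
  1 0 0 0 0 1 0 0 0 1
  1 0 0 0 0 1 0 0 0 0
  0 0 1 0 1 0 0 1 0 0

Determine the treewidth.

A width-2 tree decomposition is:
Bags: B1 = {3, 4, 6}  B2 = {1, 4, 6}  B3 = {1, 4, 9}  B4 = {1, 2, 9}  B5 = {2, 7, 9}  B6 = {2, 5, 7}  B7 = {0, 5, 7}  B8 = {0, 5, 8}
Tree: B1–B2, B2–B3, B3–B4, B4–B5, B5–B6, B6–B7, B7–B8
The largest bag has 3 vertices, giving width 2; this decomposition certifies tw(G) ≤ 2. Since 3–6–1–4–3 is a cycle in G, G is not acyclic. Forests are exactly the graphs of treewidth ≤ 1, so tw(G) ≥ 2. Therefore the treewidth is 2.

2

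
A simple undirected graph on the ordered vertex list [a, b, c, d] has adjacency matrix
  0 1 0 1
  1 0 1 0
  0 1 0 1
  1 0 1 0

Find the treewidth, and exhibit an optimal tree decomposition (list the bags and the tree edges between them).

Treewidth 2.
Bags: B1 = {b, c, d}  B2 = {a, b, d}
Tree: B1–B2

Every bag has size at most 3, so the width is 3 − 1 = 2 and tw(G) ≤ 2. Since d–c–b–a–d is a cycle in G, G is not acyclic. Forests are exactly the graphs of treewidth ≤ 1, so tw(G) ≥ 2. Combining the bounds, tw(G) = 2.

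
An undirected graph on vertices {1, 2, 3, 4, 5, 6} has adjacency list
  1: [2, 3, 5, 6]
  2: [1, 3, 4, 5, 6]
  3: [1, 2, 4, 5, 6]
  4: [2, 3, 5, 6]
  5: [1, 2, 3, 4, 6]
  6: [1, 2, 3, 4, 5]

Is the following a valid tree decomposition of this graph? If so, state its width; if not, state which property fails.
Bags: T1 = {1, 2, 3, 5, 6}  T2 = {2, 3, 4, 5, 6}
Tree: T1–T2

Yes; width 4.

Vertex coverage: the bags together contain {1, 2, 3, 4, 5, 6}, the full vertex set. Edge coverage: each edge of G has both endpoints in at least one bag. Running intersection: for every vertex, the bags containing it form a connected subtree. All three properties hold, so this is a valid tree decomposition of width max|bag| − 1 = 4, and hence tw(G) ≤ 4.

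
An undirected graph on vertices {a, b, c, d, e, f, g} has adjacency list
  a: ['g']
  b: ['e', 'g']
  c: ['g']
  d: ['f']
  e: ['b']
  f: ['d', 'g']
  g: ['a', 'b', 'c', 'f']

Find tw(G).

A width-1 tree decomposition is:
Bags: B1 = {a, g}  B2 = {f, g}  B3 = {b, g}  B4 = {d, f}  B5 = {c, g}  B6 = {b, e}
Tree: B1–B2, B2–B3, B2–B4, B2–B5, B3–B6
Every bag has size at most 2, so the width is 2 − 1 = 1 and tw(G) ≤ 1. Since G has at least one edge (e.g. g–a), it is not an edgeless graph, so tw(G) ≥ 1. The upper and lower bounds meet at 1, so that is the treewidth.

1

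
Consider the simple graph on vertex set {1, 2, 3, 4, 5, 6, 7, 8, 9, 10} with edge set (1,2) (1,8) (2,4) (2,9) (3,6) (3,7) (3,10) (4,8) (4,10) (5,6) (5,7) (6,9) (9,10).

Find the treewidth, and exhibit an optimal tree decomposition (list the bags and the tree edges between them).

Treewidth 2.
One such decomposition:
Bags: B1 = {1, 4, 8}  B2 = {1, 2, 4}  B3 = {2, 4, 10}  B4 = {2, 9, 10}  B5 = {3, 9, 10}  B6 = {3, 6, 9}  B7 = {3, 6, 7}  B8 = {5, 6, 7}
Tree: B1–B2, B2–B3, B3–B4, B4–B5, B5–B6, B6–B7, B7–B8

The largest bag has 3 vertices, giving width 2; this decomposition certifies tw(G) ≤ 2. Since 8–1–2–4–8 is a cycle in G, G is not acyclic. Forests are exactly the graphs of treewidth ≤ 1, so tw(G) ≥ 2. Therefore the treewidth is 2.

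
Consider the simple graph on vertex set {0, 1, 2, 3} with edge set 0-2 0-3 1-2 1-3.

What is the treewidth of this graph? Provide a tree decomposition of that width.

The largest bag has 3 vertices, giving width 2; this decomposition certifies tw(G) ≤ 2. For the lower bound, G contains the cycle 3–0–2–1–3, so G is not a forest; only forests have treewidth ≤ 1, hence tw(G) ≥ 2. Hence tw(G) = 2 exactly.

Treewidth 2.
One such decomposition:
Bags: B1 = {0, 2, 3}  B2 = {1, 2, 3}
Tree: B1–B2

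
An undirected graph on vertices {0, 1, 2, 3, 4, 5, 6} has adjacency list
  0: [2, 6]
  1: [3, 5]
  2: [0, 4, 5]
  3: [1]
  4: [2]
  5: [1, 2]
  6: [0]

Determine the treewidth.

A width-1 tree decomposition is:
Bags: B1 = {2, 5}  B2 = {0, 2}  B3 = {1, 5}  B4 = {2, 4}  B5 = {1, 3}  B6 = {0, 6}
Tree: B1–B2, B1–B3, B1–B4, B3–B5, B2–B6
The largest bag has 2 vertices, giving width 1; this decomposition certifies tw(G) ≤ 1. G has an edge, so its treewidth is at least 1. The upper and lower bounds meet at 1, so that is the treewidth.

1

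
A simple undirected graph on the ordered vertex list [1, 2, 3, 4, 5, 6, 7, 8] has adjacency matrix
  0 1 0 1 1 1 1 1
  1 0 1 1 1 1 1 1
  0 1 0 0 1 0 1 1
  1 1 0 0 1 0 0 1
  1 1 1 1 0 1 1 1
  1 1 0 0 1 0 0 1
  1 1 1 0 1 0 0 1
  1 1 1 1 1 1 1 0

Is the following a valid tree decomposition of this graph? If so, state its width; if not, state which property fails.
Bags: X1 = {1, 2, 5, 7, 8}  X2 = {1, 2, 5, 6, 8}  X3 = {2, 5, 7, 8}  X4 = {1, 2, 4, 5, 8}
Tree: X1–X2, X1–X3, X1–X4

No — vertex 3 appears in no bag.

A tree decomposition must satisfy three properties: every vertex lies in some bag; for every edge, both endpoints lie together in some bag; and for every vertex, the bags containing it form a connected subtree. Here vertex 3 appears in no bag, so the decomposition is invalid.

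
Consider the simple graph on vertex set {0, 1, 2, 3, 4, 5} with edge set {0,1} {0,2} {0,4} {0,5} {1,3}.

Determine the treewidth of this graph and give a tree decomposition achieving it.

Every bag has size at most 2, so the width is 2 − 1 = 1 and tw(G) ≤ 1. G has an edge, so its treewidth is at least 1. Therefore the treewidth is 1.

Treewidth 1.
One optimal decomposition is:
Bags: B1 = {0, 4}  B2 = {0, 5}  B3 = {0, 1}  B4 = {0, 2}  B5 = {1, 3}
Tree: B1–B2, B2–B3, B3–B4, B3–B5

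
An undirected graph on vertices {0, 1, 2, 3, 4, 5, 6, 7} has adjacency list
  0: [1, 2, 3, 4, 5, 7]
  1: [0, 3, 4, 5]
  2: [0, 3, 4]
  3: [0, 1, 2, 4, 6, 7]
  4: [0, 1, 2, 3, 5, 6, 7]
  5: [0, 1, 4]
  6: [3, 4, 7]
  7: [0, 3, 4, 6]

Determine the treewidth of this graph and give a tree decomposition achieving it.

Treewidth 3.
One such decomposition:
Bags: B1 = {0, 1, 3, 4}  B2 = {0, 3, 4, 7}  B3 = {0, 2, 3, 4}  B4 = {0, 1, 4, 5}  B5 = {3, 4, 6, 7}
Tree: B1–B2, B2–B3, B1–B4, B2–B5

Every bag has size at most 4, so the width is 4 − 1 = 3 and tw(G) ≤ 3. On the other hand G contains the 4-clique {0, 1, 3, 4}. A clique must lie in a single bag of any decomposition, so no decomposition can have width below 3. Combining the bounds, tw(G) = 3.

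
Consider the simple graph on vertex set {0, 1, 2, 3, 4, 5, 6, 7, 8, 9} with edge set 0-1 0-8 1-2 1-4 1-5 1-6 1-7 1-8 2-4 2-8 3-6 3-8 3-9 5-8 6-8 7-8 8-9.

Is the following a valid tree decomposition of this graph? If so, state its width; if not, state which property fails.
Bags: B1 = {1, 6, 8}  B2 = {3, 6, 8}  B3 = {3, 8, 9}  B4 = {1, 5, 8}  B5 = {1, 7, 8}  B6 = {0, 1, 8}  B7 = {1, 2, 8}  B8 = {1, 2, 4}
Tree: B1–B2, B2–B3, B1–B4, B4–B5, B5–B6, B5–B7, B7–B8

Every vertex of G appears in some bag (union = {0, 1, 2, 3, 4, 5, 6, 7, 8, 9}); every edge is covered by a bag; and for each vertex v the set of bags containing v is connected in the bag tree. The decomposition is therefore valid. The largest bag has 3 vertices, so the width is 2.

Yes; width 2.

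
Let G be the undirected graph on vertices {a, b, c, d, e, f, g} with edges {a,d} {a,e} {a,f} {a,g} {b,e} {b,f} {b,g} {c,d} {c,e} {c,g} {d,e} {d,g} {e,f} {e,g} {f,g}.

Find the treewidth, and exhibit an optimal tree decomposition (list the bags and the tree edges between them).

Treewidth 3.
One such decomposition:
Bags: B1 = {c, d, e, g}  B2 = {a, d, e, g}  B3 = {a, e, f, g}  B4 = {b, e, f, g}
Tree: B1–B2, B2–B3, B3–B4

Each bag holds 4 vertices, so the decomposition has width 3, which upper-bounds the treewidth. Conversely, {c, d, e, g} is a clique of size 4, and the vertices of any clique must share a bag in every tree decomposition; so some bag has ≥ 4 vertices and tw(G) ≥ 3. The upper and lower bounds meet at 3, so that is the treewidth.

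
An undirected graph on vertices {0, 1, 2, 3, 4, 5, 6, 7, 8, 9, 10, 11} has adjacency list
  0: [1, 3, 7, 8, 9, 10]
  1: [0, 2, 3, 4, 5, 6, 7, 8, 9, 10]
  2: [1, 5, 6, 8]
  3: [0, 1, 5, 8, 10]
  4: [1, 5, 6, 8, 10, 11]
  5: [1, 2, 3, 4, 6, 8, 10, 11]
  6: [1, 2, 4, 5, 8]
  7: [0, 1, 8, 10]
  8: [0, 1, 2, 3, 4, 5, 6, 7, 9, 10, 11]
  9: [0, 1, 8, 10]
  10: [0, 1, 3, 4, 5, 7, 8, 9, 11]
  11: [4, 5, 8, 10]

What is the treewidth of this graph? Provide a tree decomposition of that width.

Every bag has size at most 5, so the width is 5 − 1 = 4 and tw(G) ≤ 4. Conversely, {1, 2, 5, 6, 8} is a clique of size 5, and the vertices of any clique must share a bag in every tree decomposition; so some bag has ≥ 5 vertices and tw(G) ≥ 4. The upper and lower bounds meet at 4, so that is the treewidth.

Treewidth 4.
One such decomposition:
Bags: B1 = {1, 3, 5, 8, 10}  B2 = {1, 4, 5, 8, 10}  B3 = {0, 1, 3, 8, 10}  B4 = {4, 5, 8, 10, 11}  B5 = {1, 4, 5, 6, 8}  B6 = {0, 1, 7, 8, 10}  B7 = {1, 2, 5, 6, 8}  B8 = {0, 1, 8, 9, 10}
Tree: B1–B2, B1–B3, B2–B4, B2–B5, B3–B6, B5–B7, B3–B8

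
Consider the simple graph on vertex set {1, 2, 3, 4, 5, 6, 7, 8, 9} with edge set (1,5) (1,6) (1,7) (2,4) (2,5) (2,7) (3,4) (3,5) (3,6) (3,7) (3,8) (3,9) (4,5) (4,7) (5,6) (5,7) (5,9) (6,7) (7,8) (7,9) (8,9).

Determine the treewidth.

3

A width-3 tree decomposition is:
Bags: B1 = {2, 4, 5, 7}  B2 = {3, 4, 5, 7}  B3 = {3, 5, 6, 7}  B4 = {3, 5, 7, 9}  B5 = {3, 7, 8, 9}  B6 = {1, 5, 6, 7}
Tree: B1–B2, B2–B3, B2–B4, B4–B5, B3–B6
Each bag holds 4 vertices, so the decomposition has width 3, which upper-bounds the treewidth. For the lower bound, the 4 vertices {3, 7, 8, 9} are pairwise adjacent, and any tree decomposition puts a clique entirely inside one bag — forcing width ≥ 3. The upper and lower bounds meet at 3, so that is the treewidth.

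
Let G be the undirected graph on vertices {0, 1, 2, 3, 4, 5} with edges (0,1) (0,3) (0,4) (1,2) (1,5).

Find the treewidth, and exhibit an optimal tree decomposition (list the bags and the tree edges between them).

The largest bag has 2 vertices, giving width 1; this decomposition certifies tw(G) ≤ 1. Any graph with an edge has treewidth ≥ 1, and G has the edge 0–1. Hence tw(G) = 1 exactly.

Treewidth 1.
One optimal decomposition is:
Bags: B1 = {0, 1}  B2 = {1, 5}  B3 = {0, 3}  B4 = {0, 4}  B5 = {1, 2}
Tree: B1–B2, B1–B3, B1–B4, B2–B5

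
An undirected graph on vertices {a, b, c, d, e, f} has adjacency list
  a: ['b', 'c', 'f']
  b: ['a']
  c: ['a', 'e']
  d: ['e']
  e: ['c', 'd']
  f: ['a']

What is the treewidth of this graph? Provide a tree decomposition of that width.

The largest bag has 2 vertices, giving width 1; this decomposition certifies tw(G) ≤ 1. G has an edge, so its treewidth is at least 1. The upper and lower bounds meet at 1, so that is the treewidth.

Treewidth 1.
Bags: B1 = {a, c}  B2 = {a, f}  B3 = {c, e}  B4 = {a, b}  B5 = {d, e}
Tree: B1–B2, B1–B3, B1–B4, B3–B5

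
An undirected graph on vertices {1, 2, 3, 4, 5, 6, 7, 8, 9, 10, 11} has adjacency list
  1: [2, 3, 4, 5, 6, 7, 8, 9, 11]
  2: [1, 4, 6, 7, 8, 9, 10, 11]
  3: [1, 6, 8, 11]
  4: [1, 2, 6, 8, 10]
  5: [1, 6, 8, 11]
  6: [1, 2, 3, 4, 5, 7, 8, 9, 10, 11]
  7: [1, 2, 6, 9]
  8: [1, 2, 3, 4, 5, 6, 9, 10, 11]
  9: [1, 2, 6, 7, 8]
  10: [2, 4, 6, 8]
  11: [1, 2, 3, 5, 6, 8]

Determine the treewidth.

4

A width-4 tree decomposition is:
Bags: B1 = {1, 2, 6, 8, 11}  B2 = {1, 3, 6, 8, 11}  B3 = {1, 2, 6, 8, 9}  B4 = {1, 5, 6, 8, 11}  B5 = {1, 2, 4, 6, 8}  B6 = {1, 2, 6, 7, 9}  B7 = {2, 4, 6, 8, 10}
Tree: B1–B2, B1–B3, B1–B4, B1–B5, B3–B6, B5–B7
The largest bag has 5 vertices, giving width 4; this decomposition certifies tw(G) ≤ 4. On the other hand G contains the 5-clique {1, 2, 6, 8, 9}. A clique must lie in a single bag of any decomposition, so no decomposition can have width below 4. Therefore the treewidth is 4.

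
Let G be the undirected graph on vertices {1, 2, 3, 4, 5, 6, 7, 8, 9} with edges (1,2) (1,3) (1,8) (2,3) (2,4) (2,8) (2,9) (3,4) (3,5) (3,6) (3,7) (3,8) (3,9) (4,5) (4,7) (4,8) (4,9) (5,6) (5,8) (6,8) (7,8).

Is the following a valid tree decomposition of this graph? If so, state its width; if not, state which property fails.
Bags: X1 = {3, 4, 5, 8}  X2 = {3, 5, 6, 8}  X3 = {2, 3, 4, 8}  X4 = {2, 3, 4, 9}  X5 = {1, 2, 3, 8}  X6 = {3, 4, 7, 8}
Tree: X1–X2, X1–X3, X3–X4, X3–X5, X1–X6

Vertex coverage: the bags together contain {1, 2, 3, 4, 5, 6, 7, 8, 9}, the full vertex set. Edge coverage: each edge of G has both endpoints in at least one bag. Running intersection: for every vertex, the bags containing it form a connected subtree. All three properties hold, so this is a valid tree decomposition of width max|bag| − 1 = 3, and hence tw(G) ≤ 3.

Yes; width 3.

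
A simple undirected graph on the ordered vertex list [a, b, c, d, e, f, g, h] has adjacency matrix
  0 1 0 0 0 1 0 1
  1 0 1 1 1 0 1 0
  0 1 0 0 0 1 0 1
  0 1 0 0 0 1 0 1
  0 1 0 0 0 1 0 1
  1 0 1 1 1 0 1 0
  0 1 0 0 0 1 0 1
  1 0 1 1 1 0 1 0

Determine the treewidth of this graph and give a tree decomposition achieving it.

Treewidth 3.
Bags: B1 = {b, f, g, h}  B2 = {b, e, f, h}  B3 = {a, b, f, h}  B4 = {b, c, f, h}  B5 = {b, d, f, h}
Tree: B1–B2, B2–B3, B3–B4, B4–B5

The largest bag has 4 vertices, giving width 3; this decomposition certifies tw(G) ≤ 3. For the lower bound: the 4 vertex sets {b,g}, {e,h}, {f}, {a} are disjoint, each induces a connected subgraph, and every pair is joined by at least one edge of G. Contracting each set to a single vertex therefore yields K_{4} as a minor, and since treewidth is minor-monotone, tw(G) ≥ tw(K_{4}) = 3. Combining the bounds, tw(G) = 3.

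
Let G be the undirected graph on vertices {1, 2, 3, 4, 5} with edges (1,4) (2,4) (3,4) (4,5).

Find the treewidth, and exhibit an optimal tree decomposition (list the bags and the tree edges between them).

Treewidth 1.
One such decomposition:
Bags: B1 = {2, 4}  B2 = {1, 4}  B3 = {4, 5}  B4 = {3, 4}
Tree: B1–B2, B1–B3, B3–B4

Every bag has size at most 2, so the width is 2 − 1 = 1 and tw(G) ≤ 1. G has an edge, so its treewidth is at least 1. Combining the bounds, tw(G) = 1.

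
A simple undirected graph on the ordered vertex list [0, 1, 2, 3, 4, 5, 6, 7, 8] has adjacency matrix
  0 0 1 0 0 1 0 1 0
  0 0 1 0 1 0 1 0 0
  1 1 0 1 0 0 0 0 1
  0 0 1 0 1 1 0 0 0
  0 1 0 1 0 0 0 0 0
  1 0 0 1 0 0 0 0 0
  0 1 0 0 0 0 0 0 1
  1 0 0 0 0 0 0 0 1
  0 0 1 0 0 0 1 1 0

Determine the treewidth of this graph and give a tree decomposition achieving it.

Every bag has size at most 4, so the width is 4 − 1 = 3 and tw(G) ≤ 3. For the lower bound: the 4 vertex sets {3,4,5}, {0}, {2}, {1,6,7,8} are disjoint, each induces a connected subgraph, and every pair is joined by at least one edge of G. Contracting each set to a single vertex therefore yields K_{4} as a minor, and since treewidth is minor-monotone, tw(G) ≥ tw(K_{4}) = 3. Hence tw(G) = 3 exactly.

Treewidth 3.
One such decomposition:
Bags: B1 = {0, 3, 4, 5}  B2 = {0, 2, 3, 4}  B3 = {0, 1, 2, 4}  B4 = {0, 1, 2, 7}  B5 = {1, 2, 7, 8}  B6 = {1, 6, 7, 8}
Tree: B1–B2, B2–B3, B3–B4, B4–B5, B5–B6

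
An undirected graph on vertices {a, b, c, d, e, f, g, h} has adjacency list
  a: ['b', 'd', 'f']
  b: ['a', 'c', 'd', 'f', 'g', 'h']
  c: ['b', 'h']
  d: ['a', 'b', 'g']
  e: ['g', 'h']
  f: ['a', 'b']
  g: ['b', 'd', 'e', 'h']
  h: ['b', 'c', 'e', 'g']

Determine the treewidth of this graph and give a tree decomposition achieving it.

Treewidth 2.
Bags: B1 = {b, c, h}  B2 = {b, g, h}  B3 = {b, d, g}  B4 = {e, g, h}  B5 = {a, b, d}  B6 = {a, b, f}
Tree: B1–B2, B2–B3, B2–B4, B3–B5, B5–B6

Each bag holds 3 vertices, so the decomposition has width 2, which upper-bounds the treewidth. On the other hand G contains the 3-clique {e, g, h}. A clique must lie in a single bag of any decomposition, so no decomposition can have width below 2. Hence tw(G) = 2 exactly.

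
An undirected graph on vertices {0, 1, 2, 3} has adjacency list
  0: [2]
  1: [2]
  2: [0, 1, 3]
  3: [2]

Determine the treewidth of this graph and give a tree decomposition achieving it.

Treewidth 1.
One such decomposition:
Bags: B1 = {2, 3}  B2 = {1, 2}  B3 = {0, 2}
Tree: B1–B2, B2–B3

The largest bag has 2 vertices, giving width 1; this decomposition certifies tw(G) ≤ 1. Any graph with an edge has treewidth ≥ 1, and G has the edge 3–2. Hence tw(G) = 1 exactly.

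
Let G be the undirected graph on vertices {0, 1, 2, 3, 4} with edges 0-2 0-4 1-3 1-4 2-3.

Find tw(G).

A width-2 tree decomposition is:
Bags: B1 = {0, 2, 3}  B2 = {0, 3, 4}  B3 = {1, 3, 4}
Tree: B1–B2, B2–B3
Every bag has size at most 3, so the width is 3 − 1 = 2 and tw(G) ≤ 2. For the lower bound, G contains the cycle 3–2–0–4–1–3, so G is not a forest; only forests have treewidth ≤ 1, hence tw(G) ≥ 2. Combining the bounds, tw(G) = 2.

2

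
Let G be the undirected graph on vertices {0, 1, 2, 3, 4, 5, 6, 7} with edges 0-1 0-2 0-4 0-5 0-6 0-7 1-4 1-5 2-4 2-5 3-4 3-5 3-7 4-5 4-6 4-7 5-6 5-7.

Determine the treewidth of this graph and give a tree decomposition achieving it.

The largest bag has 4 vertices, giving width 3; this decomposition certifies tw(G) ≤ 3. Conversely, {0, 1, 4, 5} is a clique of size 4, and the vertices of any clique must share a bag in every tree decomposition; so some bag has ≥ 4 vertices and tw(G) ≥ 3. Therefore the treewidth is 3.

Treewidth 3.
One optimal decomposition is:
Bags: B1 = {0, 2, 4, 5}  B2 = {0, 1, 4, 5}  B3 = {0, 4, 5, 7}  B4 = {3, 4, 5, 7}  B5 = {0, 4, 5, 6}
Tree: B1–B2, B2–B3, B3–B4, B1–B5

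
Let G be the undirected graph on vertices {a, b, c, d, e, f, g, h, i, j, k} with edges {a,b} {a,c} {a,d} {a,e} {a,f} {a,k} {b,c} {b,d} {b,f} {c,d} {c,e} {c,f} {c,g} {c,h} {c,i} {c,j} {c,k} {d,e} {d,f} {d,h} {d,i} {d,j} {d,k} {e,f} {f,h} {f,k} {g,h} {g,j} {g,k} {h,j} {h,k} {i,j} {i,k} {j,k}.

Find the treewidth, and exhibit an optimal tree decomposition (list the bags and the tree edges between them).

Each bag holds 5 vertices, so the decomposition has width 4, which upper-bounds the treewidth. Conversely, {c, d, h, j, k} is a clique of size 5, and the vertices of any clique must share a bag in every tree decomposition; so some bag has ≥ 5 vertices and tw(G) ≥ 4. Combining the bounds, tw(G) = 4.

Treewidth 4.
One optimal decomposition is:
Bags: B1 = {c, d, f, h, k}  B2 = {a, c, d, f, k}  B3 = {a, c, d, e, f}  B4 = {c, d, h, j, k}  B5 = {a, b, c, d, f}  B6 = {c, g, h, j, k}  B7 = {c, d, i, j, k}
Tree: B1–B2, B2–B3, B1–B4, B3–B5, B4–B6, B4–B7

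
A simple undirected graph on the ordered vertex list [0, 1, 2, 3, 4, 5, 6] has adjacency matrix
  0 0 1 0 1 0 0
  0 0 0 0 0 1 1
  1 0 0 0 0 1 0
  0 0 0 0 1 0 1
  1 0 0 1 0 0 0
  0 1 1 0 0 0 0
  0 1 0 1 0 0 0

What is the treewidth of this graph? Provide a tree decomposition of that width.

Every bag has size at most 3, so the width is 3 − 1 = 2 and tw(G) ≤ 2. For the lower bound, G contains the cycle 4–3–6–1–5–2–0–4, so G is not a forest; only forests have treewidth ≤ 1, hence tw(G) ≥ 2. Therefore the treewidth is 2.

Treewidth 2.
One optimal decomposition is:
Bags: B1 = {3, 4, 6}  B2 = {1, 4, 6}  B3 = {1, 4, 5}  B4 = {2, 4, 5}  B5 = {0, 2, 4}
Tree: B1–B2, B2–B3, B3–B4, B4–B5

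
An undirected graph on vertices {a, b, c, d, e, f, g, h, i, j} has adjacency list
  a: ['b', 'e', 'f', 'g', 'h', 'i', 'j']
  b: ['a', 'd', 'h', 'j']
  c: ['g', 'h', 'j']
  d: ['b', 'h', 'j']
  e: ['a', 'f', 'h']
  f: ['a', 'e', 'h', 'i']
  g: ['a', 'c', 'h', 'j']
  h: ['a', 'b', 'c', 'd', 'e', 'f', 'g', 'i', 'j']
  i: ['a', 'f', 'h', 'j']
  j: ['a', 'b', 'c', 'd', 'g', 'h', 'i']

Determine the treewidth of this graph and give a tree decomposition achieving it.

Treewidth 3.
One such decomposition:
Bags: B1 = {a, h, i, j}  B2 = {a, g, h, j}  B3 = {c, g, h, j}  B4 = {a, b, h, j}  B5 = {a, f, h, i}  B6 = {a, e, f, h}  B7 = {b, d, h, j}
Tree: B1–B2, B2–B3, B2–B4, B1–B5, B5–B6, B4–B7

The largest bag has 4 vertices, giving width 3; this decomposition certifies tw(G) ≤ 3. On the other hand G contains the 4-clique {b, d, h, j}. A clique must lie in a single bag of any decomposition, so no decomposition can have width below 3. Combining the bounds, tw(G) = 3.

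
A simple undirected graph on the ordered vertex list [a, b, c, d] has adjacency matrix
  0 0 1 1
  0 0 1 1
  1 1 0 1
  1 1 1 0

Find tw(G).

A width-2 tree decomposition is:
Bags: B1 = {a, c, d}  B2 = {b, c, d}
Tree: B1–B2
Each bag holds 3 vertices, so the decomposition has width 2, which upper-bounds the treewidth. On the other hand G contains the 3-clique {a, c, d}. A clique must lie in a single bag of any decomposition, so no decomposition can have width below 2. The upper and lower bounds meet at 2, so that is the treewidth.

2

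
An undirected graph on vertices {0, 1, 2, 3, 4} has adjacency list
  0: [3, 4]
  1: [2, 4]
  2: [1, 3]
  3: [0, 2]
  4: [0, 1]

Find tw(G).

A width-2 tree decomposition is:
Bags: B1 = {0, 2, 3}  B2 = {0, 2, 4}  B3 = {1, 2, 4}
Tree: B1–B2, B2–B3
The largest bag has 3 vertices, giving width 2; this decomposition certifies tw(G) ≤ 2. Since 2–3–0–4–1–2 is a cycle in G, G is not acyclic. Forests are exactly the graphs of treewidth ≤ 1, so tw(G) ≥ 2. The upper and lower bounds meet at 2, so that is the treewidth.

2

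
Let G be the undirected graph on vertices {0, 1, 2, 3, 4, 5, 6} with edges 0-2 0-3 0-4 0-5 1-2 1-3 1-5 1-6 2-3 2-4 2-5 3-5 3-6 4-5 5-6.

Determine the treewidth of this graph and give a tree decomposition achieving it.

The largest bag has 4 vertices, giving width 3; this decomposition certifies tw(G) ≤ 3. On the other hand G contains the 4-clique {0, 2, 3, 5}. A clique must lie in a single bag of any decomposition, so no decomposition can have width below 3. Hence tw(G) = 3 exactly.

Treewidth 3.
Bags: B1 = {1, 3, 5, 6}  B2 = {1, 2, 3, 5}  B3 = {0, 2, 3, 5}  B4 = {0, 2, 4, 5}
Tree: B1–B2, B2–B3, B3–B4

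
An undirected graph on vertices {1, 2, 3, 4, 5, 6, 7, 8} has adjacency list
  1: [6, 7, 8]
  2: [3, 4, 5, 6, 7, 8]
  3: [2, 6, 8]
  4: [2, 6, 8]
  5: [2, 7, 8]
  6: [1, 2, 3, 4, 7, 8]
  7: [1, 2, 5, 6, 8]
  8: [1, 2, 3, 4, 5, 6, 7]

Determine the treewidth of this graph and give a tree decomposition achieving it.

Treewidth 3.
One optimal decomposition is:
Bags: B1 = {2, 6, 7, 8}  B2 = {2, 4, 6, 8}  B3 = {2, 3, 6, 8}  B4 = {2, 5, 7, 8}  B5 = {1, 6, 7, 8}
Tree: B1–B2, B1–B3, B1–B4, B1–B5

Each bag holds 4 vertices, so the decomposition has width 3, which upper-bounds the treewidth. Conversely, {1, 6, 7, 8} is a clique of size 4, and the vertices of any clique must share a bag in every tree decomposition; so some bag has ≥ 4 vertices and tw(G) ≥ 3. Therefore the treewidth is 3.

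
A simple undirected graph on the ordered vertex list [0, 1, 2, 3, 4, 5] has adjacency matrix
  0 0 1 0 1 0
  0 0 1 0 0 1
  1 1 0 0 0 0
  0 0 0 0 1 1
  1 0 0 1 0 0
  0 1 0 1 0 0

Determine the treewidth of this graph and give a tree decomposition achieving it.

Treewidth 2.
One optimal decomposition is:
Bags: B1 = {1, 3, 5}  B2 = {1, 3, 4}  B3 = {0, 1, 4}  B4 = {0, 1, 2}
Tree: B1–B2, B2–B3, B3–B4

Each bag holds 3 vertices, so the decomposition has width 2, which upper-bounds the treewidth. The edges 1–5–3–4–0–2–1 form a cycle, so G is not a tree and its treewidth is at least 2. The upper and lower bounds meet at 2, so that is the treewidth.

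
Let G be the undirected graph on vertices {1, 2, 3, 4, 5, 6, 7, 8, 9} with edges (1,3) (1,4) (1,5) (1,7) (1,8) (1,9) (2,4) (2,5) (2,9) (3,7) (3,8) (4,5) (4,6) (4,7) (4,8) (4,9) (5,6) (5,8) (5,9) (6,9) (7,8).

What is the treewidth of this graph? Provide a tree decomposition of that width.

The largest bag has 4 vertices, giving width 3; this decomposition certifies tw(G) ≤ 3. For the lower bound, the 4 vertices {1, 3, 7, 8} are pairwise adjacent, and any tree decomposition puts a clique entirely inside one bag — forcing width ≥ 3. Therefore the treewidth is 3.

Treewidth 3.
Bags: B1 = {1, 4, 5, 8}  B2 = {1, 4, 5, 9}  B3 = {2, 4, 5, 9}  B4 = {4, 5, 6, 9}  B5 = {1, 4, 7, 8}  B6 = {1, 3, 7, 8}
Tree: B1–B2, B2–B3, B3–B4, B1–B5, B5–B6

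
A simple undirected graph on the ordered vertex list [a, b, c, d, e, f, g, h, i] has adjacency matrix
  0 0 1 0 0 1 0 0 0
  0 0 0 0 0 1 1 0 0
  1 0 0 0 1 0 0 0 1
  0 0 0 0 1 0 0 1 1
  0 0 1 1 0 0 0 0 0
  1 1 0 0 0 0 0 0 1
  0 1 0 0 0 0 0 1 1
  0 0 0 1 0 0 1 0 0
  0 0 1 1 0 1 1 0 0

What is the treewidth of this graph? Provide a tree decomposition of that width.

Treewidth 3.
Bags: B1 = {a, c, d, e}  B2 = {a, c, d, i}  B3 = {a, d, f, i}  B4 = {d, f, h, i}  B5 = {f, g, h, i}  B6 = {b, f, g, h}
Tree: B1–B2, B2–B3, B3–B4, B4–B5, B5–B6

Each bag holds 4 vertices, so the decomposition has width 3, which upper-bounds the treewidth. For the lower bound: the 4 vertex sets {a,c,e}, {d}, {i}, {b,f,g,h} are disjoint, each induces a connected subgraph, and every pair is joined by at least one edge of G. Contracting each set to a single vertex therefore yields K_{4} as a minor, and since treewidth is minor-monotone, tw(G) ≥ tw(K_{4}) = 3. Combining the bounds, tw(G) = 3.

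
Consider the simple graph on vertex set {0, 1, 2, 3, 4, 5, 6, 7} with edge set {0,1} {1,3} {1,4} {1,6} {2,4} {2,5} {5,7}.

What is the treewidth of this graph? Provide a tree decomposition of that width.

Treewidth 1.
One optimal decomposition is:
Bags: B1 = {1, 6}  B2 = {1, 4}  B3 = {2, 4}  B4 = {1, 3}  B5 = {2, 5}  B6 = {0, 1}  B7 = {5, 7}
Tree: B1–B2, B2–B3, B1–B4, B3–B5, B4–B6, B5–B7

Every bag has size at most 2, so the width is 2 − 1 = 1 and tw(G) ≤ 1. Any graph with an edge has treewidth ≥ 1, and G has the edge 1–6. The upper and lower bounds meet at 1, so that is the treewidth.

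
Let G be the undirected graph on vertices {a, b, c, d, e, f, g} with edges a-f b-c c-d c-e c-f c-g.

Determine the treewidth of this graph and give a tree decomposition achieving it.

The largest bag has 2 vertices, giving width 1; this decomposition certifies tw(G) ≤ 1. G has an edge, so its treewidth is at least 1. Therefore the treewidth is 1.

Treewidth 1.
Bags: B1 = {b, c}  B2 = {c, f}  B3 = {c, d}  B4 = {a, f}  B5 = {c, g}  B6 = {c, e}
Tree: B1–B2, B1–B3, B2–B4, B2–B5, B5–B6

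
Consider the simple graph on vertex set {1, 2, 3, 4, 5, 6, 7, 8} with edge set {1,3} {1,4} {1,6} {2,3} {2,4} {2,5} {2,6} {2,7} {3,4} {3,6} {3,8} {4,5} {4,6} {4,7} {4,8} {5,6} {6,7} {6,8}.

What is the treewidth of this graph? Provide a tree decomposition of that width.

The largest bag has 4 vertices, giving width 3; this decomposition certifies tw(G) ≤ 3. For the lower bound, the 4 vertices {3, 4, 6, 8} are pairwise adjacent, and any tree decomposition puts a clique entirely inside one bag — forcing width ≥ 3. Hence tw(G) = 3 exactly.

Treewidth 3.
One such decomposition:
Bags: B1 = {2, 3, 4, 6}  B2 = {3, 4, 6, 8}  B3 = {1, 3, 4, 6}  B4 = {2, 4, 5, 6}  B5 = {2, 4, 6, 7}
Tree: B1–B2, B1–B3, B1–B4, B4–B5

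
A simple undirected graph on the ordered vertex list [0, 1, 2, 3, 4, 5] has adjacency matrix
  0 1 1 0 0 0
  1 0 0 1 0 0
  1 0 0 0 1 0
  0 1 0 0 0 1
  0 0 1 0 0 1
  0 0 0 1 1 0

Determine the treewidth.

A width-2 tree decomposition is:
Bags: B1 = {3, 4, 5}  B2 = {2, 3, 4}  B3 = {0, 2, 3}  B4 = {0, 1, 3}
Tree: B1–B2, B2–B3, B3–B4
The largest bag has 3 vertices, giving width 2; this decomposition certifies tw(G) ≤ 2. Since 3–5–4–2–0–1–3 is a cycle in G, G is not acyclic. Forests are exactly the graphs of treewidth ≤ 1, so tw(G) ≥ 2. The upper and lower bounds meet at 2, so that is the treewidth.

2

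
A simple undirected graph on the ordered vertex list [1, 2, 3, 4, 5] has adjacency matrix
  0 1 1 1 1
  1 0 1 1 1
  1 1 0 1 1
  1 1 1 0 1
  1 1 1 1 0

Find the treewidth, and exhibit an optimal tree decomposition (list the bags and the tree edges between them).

A single bag containing all 5 vertices is trivially a valid decomposition of width 4. On the other hand G contains the 5-clique {1, 2, 3, 4, 5}. A clique must lie in a single bag of any decomposition, so no decomposition can have width below 4. Therefore the treewidth is 4.

Treewidth 4.
One such decomposition:
Bags: B1 = {1, 2, 3, 4, 5}
Tree: (single bag)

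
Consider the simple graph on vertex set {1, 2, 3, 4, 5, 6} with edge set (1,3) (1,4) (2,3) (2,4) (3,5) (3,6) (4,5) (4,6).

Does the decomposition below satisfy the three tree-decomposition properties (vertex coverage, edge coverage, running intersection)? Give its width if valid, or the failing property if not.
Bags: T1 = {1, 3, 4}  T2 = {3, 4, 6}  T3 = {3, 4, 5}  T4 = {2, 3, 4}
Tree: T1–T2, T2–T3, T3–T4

Vertex coverage: the bags together contain {1, 2, 3, 4, 5, 6}, the full vertex set. Edge coverage: each edge of G has both endpoints in at least one bag. Running intersection: for every vertex, the bags containing it form a connected subtree. All three properties hold, so this is a valid tree decomposition of width max|bag| − 1 = 2, and hence tw(G) ≤ 2.

Yes; width 2.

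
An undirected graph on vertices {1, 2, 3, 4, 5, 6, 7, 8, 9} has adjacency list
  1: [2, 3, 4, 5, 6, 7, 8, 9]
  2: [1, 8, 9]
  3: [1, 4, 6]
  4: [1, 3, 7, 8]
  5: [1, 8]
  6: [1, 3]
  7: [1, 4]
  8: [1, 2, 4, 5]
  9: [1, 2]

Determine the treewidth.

2

A width-2 tree decomposition is:
Bags: B1 = {1, 3, 4}  B2 = {1, 4, 7}  B3 = {1, 4, 8}  B4 = {1, 2, 8}  B5 = {1, 3, 6}  B6 = {1, 2, 9}  B7 = {1, 5, 8}
Tree: B1–B2, B2–B3, B3–B4, B1–B5, B4–B6, B3–B7
Every bag has size at most 3, so the width is 3 − 1 = 2 and tw(G) ≤ 2. Conversely, {1, 2, 8} is a clique of size 3, and the vertices of any clique must share a bag in every tree decomposition; so some bag has ≥ 3 vertices and tw(G) ≥ 2. The upper and lower bounds meet at 2, so that is the treewidth.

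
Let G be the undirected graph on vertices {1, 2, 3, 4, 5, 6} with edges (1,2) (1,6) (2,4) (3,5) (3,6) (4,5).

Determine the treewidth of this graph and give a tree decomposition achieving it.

Every bag has size at most 3, so the width is 3 − 1 = 2 and tw(G) ≤ 2. For the lower bound, G contains the cycle 6–1–2–4–5–3–6, so G is not a forest; only forests have treewidth ≤ 1, hence tw(G) ≥ 2. Therefore the treewidth is 2.

Treewidth 2.
One such decomposition:
Bags: B1 = {1, 2, 6}  B2 = {2, 4, 6}  B3 = {4, 5, 6}  B4 = {3, 5, 6}
Tree: B1–B2, B2–B3, B3–B4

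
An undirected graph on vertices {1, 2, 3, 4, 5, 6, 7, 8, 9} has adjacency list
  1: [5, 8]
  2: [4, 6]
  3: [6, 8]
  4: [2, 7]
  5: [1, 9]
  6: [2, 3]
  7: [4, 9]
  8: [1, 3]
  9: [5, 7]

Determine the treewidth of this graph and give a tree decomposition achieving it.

Treewidth 2.
Bags: B1 = {1, 3, 8}  B2 = {1, 3, 5}  B3 = {3, 5, 9}  B4 = {3, 7, 9}  B5 = {3, 4, 7}  B6 = {2, 3, 4}  B7 = {2, 3, 6}
Tree: B1–B2, B2–B3, B3–B4, B4–B5, B5–B6, B6–B7

Every bag has size at most 3, so the width is 3 − 1 = 2 and tw(G) ≤ 2. For the lower bound, G contains the cycle 3–8–1–5–9–7–4–2–6–3, so G is not a forest; only forests have treewidth ≤ 1, hence tw(G) ≥ 2. Combining the bounds, tw(G) = 2.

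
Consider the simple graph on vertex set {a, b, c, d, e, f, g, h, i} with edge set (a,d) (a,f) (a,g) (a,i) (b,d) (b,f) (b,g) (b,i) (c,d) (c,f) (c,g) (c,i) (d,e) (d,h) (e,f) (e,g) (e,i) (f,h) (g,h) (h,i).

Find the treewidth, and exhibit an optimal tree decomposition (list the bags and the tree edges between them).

Every bag has size at most 5, so the width is 5 − 1 = 4 and tw(G) ≤ 4. For the lower bound: the 5 vertex sets {a,i}, {e,f}, {c,g}, {d}, {h} are disjoint, each induces a connected subgraph, and every pair is joined by at least one edge of G. Contracting each set to a single vertex therefore yields K_{5} as a minor, and since treewidth is minor-monotone, tw(G) ≥ tw(K_{5}) = 4. The upper and lower bounds meet at 4, so that is the treewidth.

Treewidth 4.
One such decomposition:
Bags: B1 = {a, d, f, g, i}  B2 = {d, e, f, g, i}  B3 = {c, d, f, g, i}  B4 = {d, f, g, h, i}  B5 = {b, d, f, g, i}
Tree: B1–B2, B2–B3, B3–B4, B4–B5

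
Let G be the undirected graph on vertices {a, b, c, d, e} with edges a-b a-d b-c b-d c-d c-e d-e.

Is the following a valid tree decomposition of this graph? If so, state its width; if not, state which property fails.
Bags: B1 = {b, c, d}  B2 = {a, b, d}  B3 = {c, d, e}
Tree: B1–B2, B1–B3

Vertex coverage: the bags together contain {a, b, c, d, e}, the full vertex set. Edge coverage: each edge of G has both endpoints in at least one bag. Running intersection: for every vertex, the bags containing it form a connected subtree. All three properties hold, so this is a valid tree decomposition of width max|bag| − 1 = 2, and hence tw(G) ≤ 2.

Yes; width 2.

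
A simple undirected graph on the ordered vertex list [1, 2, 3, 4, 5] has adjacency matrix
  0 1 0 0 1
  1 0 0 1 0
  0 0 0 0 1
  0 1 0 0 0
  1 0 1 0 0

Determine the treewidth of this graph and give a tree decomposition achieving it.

Treewidth 1.
One such decomposition:
Bags: B1 = {2, 4}  B2 = {1, 2}  B3 = {1, 5}  B4 = {3, 5}
Tree: B1–B2, B2–B3, B3–B4

The largest bag has 2 vertices, giving width 1; this decomposition certifies tw(G) ≤ 1. G has an edge, so its treewidth is at least 1. The upper and lower bounds meet at 1, so that is the treewidth.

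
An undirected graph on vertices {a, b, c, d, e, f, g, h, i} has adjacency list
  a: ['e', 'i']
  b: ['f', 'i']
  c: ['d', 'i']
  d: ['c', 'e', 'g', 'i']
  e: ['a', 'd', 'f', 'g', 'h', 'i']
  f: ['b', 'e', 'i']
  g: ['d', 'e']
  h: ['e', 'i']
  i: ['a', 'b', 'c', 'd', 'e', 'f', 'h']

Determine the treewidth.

A width-2 tree decomposition is:
Bags: B1 = {a, e, i}  B2 = {d, e, i}  B3 = {e, f, i}  B4 = {e, h, i}  B5 = {c, d, i}  B6 = {d, e, g}  B7 = {b, f, i}
Tree: B1–B2, B2–B3, B2–B4, B2–B5, B2–B6, B3–B7
Each bag holds 3 vertices, so the decomposition has width 2, which upper-bounds the treewidth. On the other hand G contains the 3-clique {d, e, g}. A clique must lie in a single bag of any decomposition, so no decomposition can have width below 2. Combining the bounds, tw(G) = 2.

2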